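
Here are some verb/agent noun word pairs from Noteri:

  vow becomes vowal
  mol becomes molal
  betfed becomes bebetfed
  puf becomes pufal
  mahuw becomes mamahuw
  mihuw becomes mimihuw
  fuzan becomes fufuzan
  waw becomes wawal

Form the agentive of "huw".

waw and mahuw both end in -w yet inflect differently (wawal, mamahuw), so the final letter is not what conditions the rule; the number of vowels is.
"huw" has 1 vowel. The stems with 1 vowel (waw → wawal, mol → molal, vow → vowal) add -al.
So huw → huwal.

huwal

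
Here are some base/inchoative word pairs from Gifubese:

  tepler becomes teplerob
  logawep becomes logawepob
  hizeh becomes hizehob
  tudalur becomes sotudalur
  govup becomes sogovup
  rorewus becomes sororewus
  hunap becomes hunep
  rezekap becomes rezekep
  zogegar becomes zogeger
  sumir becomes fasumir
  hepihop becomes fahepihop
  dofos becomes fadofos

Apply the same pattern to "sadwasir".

tepler and tudalur both end in -r yet inflect differently (teplerob, sotudalur), so the final letter is not what conditions the rule; the last vowel is.
"sadwasir" has last vowel 'i'. The one such stem in the data (sumir → fasumir) adds the prefix fa-, so the same rule applies.
The other patterns: stems whose last vowel is 'e' add -ob; stems whose last vowel is 'u' add the prefix so-; stems whose last vowel is 'a' change the last vowel to 'e'.
So sadwasir → fasadwasir.

fasadwasir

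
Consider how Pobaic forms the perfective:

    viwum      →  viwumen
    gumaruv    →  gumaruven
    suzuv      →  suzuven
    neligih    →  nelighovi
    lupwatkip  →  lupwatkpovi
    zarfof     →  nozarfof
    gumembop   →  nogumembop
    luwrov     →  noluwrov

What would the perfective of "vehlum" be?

vehlumen

lupwatkip and gumembop both end in -p yet inflect differently (lupwatkpovi, nogumembop), so the final letter is not what conditions the rule; the last vowel is.
"vehlum" has last vowel 'u'. The stems whose last vowel is 'u' (viwum → viwumen, gumaruv → gumaruven, suzuv → suzuven) add -en.
The other patterns: stems whose last vowel is 'i' delete the last vowel and add -ovi; stems whose last vowel is 'o' add the prefix no-.
So vehlum → vehlumen.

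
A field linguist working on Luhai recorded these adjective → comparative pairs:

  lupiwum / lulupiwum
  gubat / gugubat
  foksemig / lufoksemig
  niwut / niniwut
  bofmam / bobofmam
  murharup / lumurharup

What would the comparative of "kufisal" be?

"kufisal" has 3 vowels. The stems with 3 vowels (murharup → lumurharup, foksemig → lufoksemig, lupiwum → lulupiwum) add the prefix lu-.
The other pattern: stems with 2 vowels repeat the first consonant+vowel as a prefix.
So kufisal → lukufisal.

lukufisal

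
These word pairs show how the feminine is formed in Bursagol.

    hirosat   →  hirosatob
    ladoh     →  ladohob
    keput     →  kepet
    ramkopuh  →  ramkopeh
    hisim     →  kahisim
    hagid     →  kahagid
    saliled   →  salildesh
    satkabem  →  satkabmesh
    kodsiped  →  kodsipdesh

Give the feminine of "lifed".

lifdesh

hirosat and keput both end in -t yet inflect differently (hirosatob, kepet), so the final letter is not what conditions the rule; the last vowel is.
"lifed" has last vowel 'e'. The stems whose last vowel is 'e' (saliled → salildesh, satkabem → satkabmesh, kodsiped → kodsipdesh) delete the last vowel and add -esh.
The other patterns: stems whose last vowel is 'a' or 'o' add -ob; stems whose last vowel is 'u' change the last vowel to 'e'; stems whose last vowel is 'i' add the prefix ka-.
So lifed → lifdesh.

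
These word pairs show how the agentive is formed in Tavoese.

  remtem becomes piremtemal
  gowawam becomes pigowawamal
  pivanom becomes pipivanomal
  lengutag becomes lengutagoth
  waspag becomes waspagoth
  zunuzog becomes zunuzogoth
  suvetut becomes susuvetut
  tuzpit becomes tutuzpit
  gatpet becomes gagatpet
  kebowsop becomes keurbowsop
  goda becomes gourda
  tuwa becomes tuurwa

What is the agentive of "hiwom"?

gowawam and lengutag both have last vowel 'a' yet inflect differently (pigowawamal, lengutagoth), so the last vowel is not what conditions the rule; the final letter is.
"hiwom" ends in -m. The stems ending in -m (remtem → piremtemal, gowawam → pigowawamal, pivanom → pipivanomal) add pi- … -al around the stem.
The other patterns: stems ending in -g add -oth; stems ending in -t repeat the first consonant+vowel as a prefix; stems ending in -a or -p insert -ur- after the first vowel.
So hiwom → pihiwomal.

pihiwomal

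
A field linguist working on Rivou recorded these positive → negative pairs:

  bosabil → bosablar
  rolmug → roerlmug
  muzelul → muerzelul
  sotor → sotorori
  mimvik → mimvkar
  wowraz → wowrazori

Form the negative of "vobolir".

vobolrar

"vobolir" has last vowel 'i'. The stems whose last vowel is 'i' (bosabil → bosablar, mimvik → mimvkar) delete the last vowel and add -ar.
So vobolir → vobolrar.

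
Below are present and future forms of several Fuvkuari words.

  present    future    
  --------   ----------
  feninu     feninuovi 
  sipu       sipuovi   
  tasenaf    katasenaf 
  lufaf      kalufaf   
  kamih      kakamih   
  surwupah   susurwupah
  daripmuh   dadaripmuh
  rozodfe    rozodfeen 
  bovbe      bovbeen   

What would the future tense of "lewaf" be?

"lewaf" ends in -f. The stems ending in -f (tasenaf → katasenaf, lufaf → kalufaf) add the prefix ka-.
The other patterns: stems ending in -u add -ovi; stems ending in -h repeat the first consonant+vowel as a prefix; stems ending in -e add -en.
So lewaf → kalewaf.

kalewaf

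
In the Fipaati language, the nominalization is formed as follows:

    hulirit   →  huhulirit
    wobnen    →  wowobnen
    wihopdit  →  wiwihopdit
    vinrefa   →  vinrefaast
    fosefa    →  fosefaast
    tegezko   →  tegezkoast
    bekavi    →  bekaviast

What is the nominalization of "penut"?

pepenut

hulirit and bekavi both have last vowel 'i' yet inflect differently (huhulirit, bekaviast), so the last vowel is not what conditions the rule; whether the stem ends in a vowel or a consonant is.
"penut" ends in a consonant. The stems ending in a consonant (hulirit → huhulirit, wobnen → wowobnen, wihopdit → wiwihopdit) repeat the first consonant+vowel as a prefix.
So penut → pepenut.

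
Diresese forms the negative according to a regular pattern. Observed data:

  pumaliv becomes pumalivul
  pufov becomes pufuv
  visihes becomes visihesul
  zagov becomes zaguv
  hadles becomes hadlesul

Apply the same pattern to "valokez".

pufov and pumaliv both end in -v yet inflect differently (pufuv, pumalivul), so the final letter is not what conditions the rule; the last vowel is.
"valokez" has last vowel 'e'. The stems whose last vowel is 'e' (visihes → visihesul, hadles → hadlesul) add -ul.
The other pattern: stems whose last vowel is 'o' change the last vowel to 'u'.
So valokez → valokezul.

valokezul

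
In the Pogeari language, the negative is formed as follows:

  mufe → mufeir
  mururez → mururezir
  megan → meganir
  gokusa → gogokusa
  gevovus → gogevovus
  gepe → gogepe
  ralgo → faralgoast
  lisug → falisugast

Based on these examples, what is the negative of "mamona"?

mufe and gepe both end in -e yet inflect differently (mufeir, gogepe), so the final letter is not what conditions the rule; the first letter is.
"mamona" begins with m-. The stems beginning with m- (mufe → mufeir, mururez → mururezir, megan → meganir) add -ir.
So mamona → mamonair.

mamonair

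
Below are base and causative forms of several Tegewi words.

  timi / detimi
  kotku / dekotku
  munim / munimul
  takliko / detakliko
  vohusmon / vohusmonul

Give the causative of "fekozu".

defekozu

"fekozu" ends in a vowel. The stems ending in a vowel (kotku → dekotku, takliko → detakliko, timi → detimi) add the prefix de-.
So fekozu → defekozu.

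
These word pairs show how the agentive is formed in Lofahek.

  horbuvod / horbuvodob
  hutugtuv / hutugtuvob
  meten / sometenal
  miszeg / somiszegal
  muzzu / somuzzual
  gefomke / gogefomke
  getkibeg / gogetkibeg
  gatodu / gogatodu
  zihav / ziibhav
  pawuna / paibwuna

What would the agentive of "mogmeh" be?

somogmehal

"mogmeh" begins with m-. The stems beginning with m- (meten → sometenal, miszeg → somiszegal, muzzu → somuzzual) add so- … -al around the stem.
So mogmeh → somogmehal.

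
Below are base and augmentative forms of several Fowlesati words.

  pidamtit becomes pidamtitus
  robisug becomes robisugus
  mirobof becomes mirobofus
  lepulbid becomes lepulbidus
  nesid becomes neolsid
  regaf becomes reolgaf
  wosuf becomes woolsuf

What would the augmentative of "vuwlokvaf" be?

lepulbid and nesid both end in -d yet inflect differently (lepulbidus, neolsid), so the final letter is not what conditions the rule; the number of vowels is.
"vuwlokvaf" has 3 vowels. The stems with 3 vowels (pidamtit → pidamtitus, robisug → robisugus, mirobof → mirobofus) add -us.
The other pattern: stems with 2 vowels insert -ol- after the first vowel.
So vuwlokvaf → vuwlokvafus.

vuwlokvafus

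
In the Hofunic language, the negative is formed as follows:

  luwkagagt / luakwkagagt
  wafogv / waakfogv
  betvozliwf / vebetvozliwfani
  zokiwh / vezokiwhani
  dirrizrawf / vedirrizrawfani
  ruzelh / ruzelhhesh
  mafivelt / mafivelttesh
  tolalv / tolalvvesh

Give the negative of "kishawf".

"kishawf" has second-to-last letter 'w'. The stems whose second-to-last letter is 'w' (betvozliwf → vebetvozliwfani, zokiwh → vezokiwhani, dirrizrawf → vedirrizrawfani) add ve- … -ani around the stem.
The other patterns: stems whose second-to-last letter is 'g' insert -ak- after the first vowel; stems whose second-to-last letter is 'l' double the final consonant and add -esh.
So kishawf → vekishawfani.

vekishawfani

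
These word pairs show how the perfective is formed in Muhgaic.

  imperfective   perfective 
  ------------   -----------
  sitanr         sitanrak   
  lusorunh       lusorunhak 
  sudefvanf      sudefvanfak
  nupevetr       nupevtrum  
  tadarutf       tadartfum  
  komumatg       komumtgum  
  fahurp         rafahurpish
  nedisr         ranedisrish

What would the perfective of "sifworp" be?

rasifworpish

sitanr and nupevetr both end in -r yet inflect differently (sitanrak, nupevtrum), so the final letter is not what conditions the rule; the second-to-last letter is.
"sifworp" has second-to-last letter 'r'. The one such stem in the data (fahurp → rafahurpish) adds ra- … -ish around the stem, so the same rule applies.
The other patterns: stems whose second-to-last letter is 'n' add -ak; stems whose second-to-last letter is 't' delete the last vowel and add -um.
So sifworp → rasifworpish.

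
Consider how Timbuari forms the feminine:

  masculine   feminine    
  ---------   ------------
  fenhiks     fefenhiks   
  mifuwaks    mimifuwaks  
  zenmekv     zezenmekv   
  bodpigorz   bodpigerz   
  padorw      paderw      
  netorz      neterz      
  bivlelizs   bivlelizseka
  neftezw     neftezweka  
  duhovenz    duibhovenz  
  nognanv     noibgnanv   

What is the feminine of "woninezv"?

fenhiks and bivlelizs both end in -s yet inflect differently (fefenhiks, bivlelizseka), so the final letter is not what conditions the rule; the second-to-last letter is.
"woninezv" has second-to-last letter 'z'. The stems whose second-to-last letter is 'z' (bivlelizs → bivlelizseka, neftezw → neftezweka) add -eka.
So woninezv → woninezveka.

woninezveka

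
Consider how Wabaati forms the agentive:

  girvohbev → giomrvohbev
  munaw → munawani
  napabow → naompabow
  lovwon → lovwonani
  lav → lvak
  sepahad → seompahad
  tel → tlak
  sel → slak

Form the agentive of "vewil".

vewilani

"vewil" has 2 vowels. The stems with 2 vowels (lovwon → lovwonani, munaw → munawani) add -ani.
The other patterns: stems with 1 vowel delete the last vowel and add -ak; stems with 3 vowels insert -om- after the first vowel.
So vewil → vewilani.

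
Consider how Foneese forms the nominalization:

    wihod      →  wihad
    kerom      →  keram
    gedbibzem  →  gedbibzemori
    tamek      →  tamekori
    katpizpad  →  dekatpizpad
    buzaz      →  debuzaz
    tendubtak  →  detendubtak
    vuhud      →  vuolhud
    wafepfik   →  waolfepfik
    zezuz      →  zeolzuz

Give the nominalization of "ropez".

kerom and gedbibzem both end in -m yet inflect differently (keram, gedbibzemori), so the final letter is not what conditions the rule; the last vowel is.
"ropez" has last vowel 'e'. The stems whose last vowel is 'e' (gedbibzem → gedbibzemori, tamek → tamekori) add -ori.
The other patterns: stems whose last vowel is 'o' change the last vowel to 'a'; stems whose last vowel is 'a' add the prefix de-; stems whose last vowel is 'i' or 'u' insert -ol- after the first vowel.
So ropez → ropezori.

ropezori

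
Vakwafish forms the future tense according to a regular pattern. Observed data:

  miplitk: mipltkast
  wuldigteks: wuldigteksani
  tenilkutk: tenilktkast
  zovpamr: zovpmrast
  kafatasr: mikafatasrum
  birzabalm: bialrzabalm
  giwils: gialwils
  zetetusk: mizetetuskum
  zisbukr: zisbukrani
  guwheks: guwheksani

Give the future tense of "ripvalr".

giwils and guwheks both end in -s yet inflect differently (gialwils, guwheksani), so the final letter is not what conditions the rule; the second-to-last letter is.
"ripvalr" has second-to-last letter 'l'. The stems whose second-to-last letter is 'l' (birzabalm → bialrzabalm, giwils → gialwils) insert -al- after the first vowel.
The other patterns: stems whose second-to-last letter is 's' add mi- … -um around the stem; stems whose second-to-last letter is 'k' add -ani; stems whose second-to-last letter is 'm' or 't' delete the last vowel and add -ast.
So ripvalr → rialpvalr.

rialpvalr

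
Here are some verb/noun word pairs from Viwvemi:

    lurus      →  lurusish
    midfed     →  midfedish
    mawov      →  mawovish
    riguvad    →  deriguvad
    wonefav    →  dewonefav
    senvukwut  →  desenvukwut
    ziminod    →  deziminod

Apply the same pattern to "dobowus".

dedobowus

"dobowus" has 3 vowels. The stems with 3 vowels (riguvad → deriguvad, wonefav → dewonefav, senvukwut → desenvukwut) add the prefix de-.
So dobowus → dedobowus.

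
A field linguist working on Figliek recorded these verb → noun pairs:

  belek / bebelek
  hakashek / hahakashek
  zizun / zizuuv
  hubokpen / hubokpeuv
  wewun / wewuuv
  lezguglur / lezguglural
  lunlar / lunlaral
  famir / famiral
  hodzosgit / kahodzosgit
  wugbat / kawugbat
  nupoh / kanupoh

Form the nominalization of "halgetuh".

kahalgetuh

belek and hubokpen both have last vowel 'e' yet inflect differently (bebelek, hubokpeuv), so the last vowel is not what conditions the rule; the final letter is.
"halgetuh" ends in -h. The one such stem in the data (nupoh → kanupoh) adds the prefix ka-, so the same rule applies.
So halgetuh → kahalgetuh.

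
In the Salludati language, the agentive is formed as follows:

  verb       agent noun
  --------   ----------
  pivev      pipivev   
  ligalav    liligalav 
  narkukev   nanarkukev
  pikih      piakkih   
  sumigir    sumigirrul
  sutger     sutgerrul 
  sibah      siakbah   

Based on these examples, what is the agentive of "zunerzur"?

zunerzurrul

"zunerzur" ends in -r. The stems ending in -r (sutger → sutgerrul, sumigir → sumigirrul) double the final consonant and add -ul.
So zunerzur → zunerzurrul.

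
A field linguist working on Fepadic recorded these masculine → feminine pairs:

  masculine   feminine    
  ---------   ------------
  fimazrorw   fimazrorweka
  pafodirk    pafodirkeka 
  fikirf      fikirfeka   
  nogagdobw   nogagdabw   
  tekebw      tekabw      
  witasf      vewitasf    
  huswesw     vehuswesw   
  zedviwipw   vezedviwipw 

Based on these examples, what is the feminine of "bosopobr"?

bosopabr

"bosopobr" has second-to-last letter 'b'. The stems whose second-to-last letter is 'b' (nogagdobw → nogagdabw, tekebw → tekabw) change the last vowel to 'a'.
So bosopobr → bosopabr.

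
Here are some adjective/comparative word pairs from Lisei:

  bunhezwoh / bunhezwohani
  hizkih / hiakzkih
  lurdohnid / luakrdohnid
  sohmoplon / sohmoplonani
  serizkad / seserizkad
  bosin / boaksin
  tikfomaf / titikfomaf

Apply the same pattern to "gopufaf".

lurdohnid and serizkad both end in -d yet inflect differently (luakrdohnid, seserizkad), so the final letter is not what conditions the rule; the last vowel is.
"gopufaf" has last vowel 'a'. The stems whose last vowel is 'a' (serizkad → seserizkad, tikfomaf → titikfomaf) repeat the first consonant+vowel as a prefix.
So gopufaf → gogopufaf.

gogopufaf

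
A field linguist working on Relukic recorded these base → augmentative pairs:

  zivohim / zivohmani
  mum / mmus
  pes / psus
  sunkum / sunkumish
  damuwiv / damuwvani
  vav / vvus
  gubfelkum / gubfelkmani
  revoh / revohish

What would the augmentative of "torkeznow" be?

"torkeznow" has 3 vowels. The stems with 3 vowels (gubfelkum → gubfelkmani, zivohim → zivohmani, damuwiv → damuwvani) delete the last vowel and add -ani.
So torkeznow → torkeznwani.

torkeznwani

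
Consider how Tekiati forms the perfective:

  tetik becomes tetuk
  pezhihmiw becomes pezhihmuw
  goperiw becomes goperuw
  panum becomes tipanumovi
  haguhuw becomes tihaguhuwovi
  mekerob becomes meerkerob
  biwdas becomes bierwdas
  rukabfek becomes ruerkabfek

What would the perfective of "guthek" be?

"guthek" has last vowel 'e'. The one such stem in the data (rukabfek → ruerkabfek) inserts -er- after the first vowel (as do mekerob, biwdas), so the same rule applies.
So guthek → guerthek.

guerthek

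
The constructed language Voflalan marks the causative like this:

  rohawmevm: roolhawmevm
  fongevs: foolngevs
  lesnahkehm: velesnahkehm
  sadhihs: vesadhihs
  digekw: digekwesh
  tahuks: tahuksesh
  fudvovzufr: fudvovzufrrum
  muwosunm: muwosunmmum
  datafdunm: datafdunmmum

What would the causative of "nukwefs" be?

nukwefssum

rohawmevm and lesnahkehm both end in -m yet inflect differently (roolhawmevm, velesnahkehm), so the final letter is not what conditions the rule; the second-to-last letter is.
"nukwefs" has second-to-last letter 'f'. The one such stem in the data (fudvovzufr → fudvovzufrrum) doubles the final consonant and adds -um (as do muwosunm, datafdunm), so the same rule applies.
The other patterns: stems whose second-to-last letter is 'v' insert -ol- after the first vowel; stems whose second-to-last letter is 'h' add the prefix ve-; stems whose second-to-last letter is 'k' add -esh.
So nukwefs → nukwefssum.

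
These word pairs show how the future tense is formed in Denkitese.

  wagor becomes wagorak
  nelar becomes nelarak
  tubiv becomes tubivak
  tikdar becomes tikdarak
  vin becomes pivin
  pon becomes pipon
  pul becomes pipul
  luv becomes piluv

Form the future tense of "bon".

pibon

tubiv and luv both end in -v yet inflect differently (tubivak, piluv), so the final letter is not what conditions the rule; the number of vowels is.
"bon" has 1 vowel. The stems with 1 vowel (vin → pivin, pon → pipon, pul → pipul) add the prefix pi-.
The other pattern: stems with 2 vowels add -ak.
So bon → pibon.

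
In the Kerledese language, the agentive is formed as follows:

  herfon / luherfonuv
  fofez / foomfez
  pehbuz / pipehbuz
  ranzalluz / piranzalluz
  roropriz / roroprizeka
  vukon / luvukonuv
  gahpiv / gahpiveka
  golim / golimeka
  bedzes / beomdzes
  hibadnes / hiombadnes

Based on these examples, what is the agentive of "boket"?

ranzalluz and fofez both end in -z yet inflect differently (piranzalluz, foomfez), so the final letter is not what conditions the rule; the last vowel is.
"boket" has last vowel 'e'. The stems whose last vowel is 'e' (hibadnes → hiombadnes, bedzes → beomdzes, fofez → foomfez) insert -om- after the first vowel.
The other patterns: stems whose last vowel is 'u' add the prefix pi-; stems whose last vowel is 'i' add -eka; stems whose last vowel is 'o' add lu- … -uv around the stem.
So boket → boomket.

boomket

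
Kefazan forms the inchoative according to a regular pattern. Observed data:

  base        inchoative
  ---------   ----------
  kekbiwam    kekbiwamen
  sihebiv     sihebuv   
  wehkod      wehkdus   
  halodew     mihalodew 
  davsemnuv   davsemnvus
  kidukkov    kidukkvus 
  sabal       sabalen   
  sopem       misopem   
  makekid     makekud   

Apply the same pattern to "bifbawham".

sopem and kekbiwam both end in -m yet inflect differently (misopem, kekbiwamen), so the final letter is not what conditions the rule; the last vowel is.
"bifbawham" has last vowel 'a'. The stems whose last vowel is 'a' (sabal → sabalen, kekbiwam → kekbiwamen) add -en.
The other patterns: stems whose last vowel is 'e' add the prefix mi-; stems whose last vowel is 'i' change the last vowel to 'u'; stems whose last vowel is 'o' or 'u' delete the last vowel and add -us.
So bifbawham → bifbawhamen.

bifbawhamen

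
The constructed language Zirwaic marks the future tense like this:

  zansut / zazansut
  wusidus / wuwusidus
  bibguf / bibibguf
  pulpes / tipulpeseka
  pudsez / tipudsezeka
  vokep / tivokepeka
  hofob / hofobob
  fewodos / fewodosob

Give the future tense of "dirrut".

wusidus and pulpes both end in -s yet inflect differently (wuwusidus, tipulpeseka), so the final letter is not what conditions the rule; the last vowel is.
"dirrut" has last vowel 'u'. The stems whose last vowel is 'u' (zansut → zazansut, wusidus → wuwusidus, bibguf → bibibguf) repeat the first consonant+vowel as a prefix.
So dirrut → didirrut.

didirrut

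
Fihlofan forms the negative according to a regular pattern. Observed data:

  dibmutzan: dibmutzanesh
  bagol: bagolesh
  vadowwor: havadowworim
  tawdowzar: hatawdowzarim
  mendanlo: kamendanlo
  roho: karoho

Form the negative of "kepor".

hakeporim

bagol and vadowwor both have last vowel 'o' yet inflect differently (bagolesh, havadowworim), so the last vowel is not what conditions the rule; the final letter is.
"kepor" ends in -r. The stems ending in -r (vadowwor → havadowworim, tawdowzar → hatawdowzarim) add ha- … -im around the stem.
So kepor → hakeporim.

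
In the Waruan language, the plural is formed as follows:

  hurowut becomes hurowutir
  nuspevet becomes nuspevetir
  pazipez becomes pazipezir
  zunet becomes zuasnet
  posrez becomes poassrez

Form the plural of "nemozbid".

nemozbidir

nuspevet and zunet both end in -t yet inflect differently (nuspevetir, zuasnet), so the final letter is not what conditions the rule; the number of vowels is.
"nemozbid" has 3 vowels. The stems with 3 vowels (nuspevet → nuspevetir, pazipez → pazipezir, hurowut → hurowutir) add -ir.
So nemozbid → nemozbidir.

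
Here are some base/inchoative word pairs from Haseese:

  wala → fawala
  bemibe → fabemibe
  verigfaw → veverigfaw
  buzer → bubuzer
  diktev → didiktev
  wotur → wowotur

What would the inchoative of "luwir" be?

"luwir" ends in a consonant. The stems ending in a consonant (verigfaw → veverigfaw, buzer → bubuzer, diktev → didiktev) repeat the first consonant+vowel as a prefix.
The other pattern: stems ending in a vowel add the prefix fa-.
So luwir → luluwir.

luluwir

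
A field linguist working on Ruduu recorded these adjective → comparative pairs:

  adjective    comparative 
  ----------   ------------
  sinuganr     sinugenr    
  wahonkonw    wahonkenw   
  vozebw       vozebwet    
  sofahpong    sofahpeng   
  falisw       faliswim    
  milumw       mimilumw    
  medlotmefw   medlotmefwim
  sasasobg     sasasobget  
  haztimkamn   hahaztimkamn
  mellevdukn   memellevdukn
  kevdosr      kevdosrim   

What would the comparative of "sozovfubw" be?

sozovfubwet

wahonkonw and milumw both end in -w yet inflect differently (wahonkenw, mimilumw), so the final letter is not what conditions the rule; the second-to-last letter is.
"sozovfubw" has second-to-last letter 'b'. The stems whose second-to-last letter is 'b' (sasasobg → sasasobget, vozebw → vozebwet) add -et.
The other patterns: stems whose second-to-last letter is 'n' change the last vowel to 'e'; stems whose second-to-last letter is 'k' or 'm' repeat the first consonant+vowel as a prefix; stems whose second-to-last letter is 'f' or 's' add -im.
So sozovfubw → sozovfubwet.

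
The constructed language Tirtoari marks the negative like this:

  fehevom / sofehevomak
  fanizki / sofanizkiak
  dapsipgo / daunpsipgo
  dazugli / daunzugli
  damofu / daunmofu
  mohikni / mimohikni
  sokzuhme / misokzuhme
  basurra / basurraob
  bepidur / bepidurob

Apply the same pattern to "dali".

daunli

fanizki and dazugli both end in -i yet inflect differently (sofanizkiak, daunzugli), so the final letter is not what conditions the rule; the first letter is.
"dali" begins with d-. The stems beginning with d- (dapsipgo → daunpsipgo, dazugli → daunzugli, damofu → daunmofu) insert -un- after the first vowel.
So dali → daunli.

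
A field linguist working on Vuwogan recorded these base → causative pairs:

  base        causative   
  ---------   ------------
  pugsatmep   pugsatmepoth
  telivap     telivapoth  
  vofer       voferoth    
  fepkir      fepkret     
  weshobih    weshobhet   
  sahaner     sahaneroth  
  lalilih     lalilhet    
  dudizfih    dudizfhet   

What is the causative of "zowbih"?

zowbhet

fepkir and vofer both end in -r yet inflect differently (fepkret, voferoth), so the final letter is not what conditions the rule; the last vowel is.
"zowbih" has last vowel 'i'. The stems whose last vowel is 'i' (weshobih → weshobhet, dudizfih → dudizfhet, fepkir → fepkret) delete the last vowel and add -et.
The other pattern: stems whose last vowel is 'a' or 'e' add -oth.
So zowbih → zowbhet.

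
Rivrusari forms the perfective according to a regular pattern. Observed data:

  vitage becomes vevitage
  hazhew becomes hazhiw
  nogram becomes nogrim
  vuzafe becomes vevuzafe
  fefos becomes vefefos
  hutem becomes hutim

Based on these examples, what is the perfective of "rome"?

vuzafe and hutem both have last vowel 'e' yet inflect differently (vevuzafe, hutim), so the last vowel is not what conditions the rule; the final letter is.
"rome" ends in -e. The stems ending in -e (vuzafe → vevuzafe, vitage → vevitage) add the prefix ve-.
So rome → verome.

verome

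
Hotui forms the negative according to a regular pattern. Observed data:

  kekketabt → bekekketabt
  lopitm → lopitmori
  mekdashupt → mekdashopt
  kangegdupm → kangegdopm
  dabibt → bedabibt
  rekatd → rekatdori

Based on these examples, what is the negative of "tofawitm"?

"tofawitm" has second-to-last letter 't'. The stems whose second-to-last letter is 't' (lopitm → lopitmori, rekatd → rekatdori) add -ori.
The other patterns: stems whose second-to-last letter is 'p' change the last vowel to 'o'; stems whose second-to-last letter is 'b' add the prefix be-.
So tofawitm → tofawitmori.

tofawitmori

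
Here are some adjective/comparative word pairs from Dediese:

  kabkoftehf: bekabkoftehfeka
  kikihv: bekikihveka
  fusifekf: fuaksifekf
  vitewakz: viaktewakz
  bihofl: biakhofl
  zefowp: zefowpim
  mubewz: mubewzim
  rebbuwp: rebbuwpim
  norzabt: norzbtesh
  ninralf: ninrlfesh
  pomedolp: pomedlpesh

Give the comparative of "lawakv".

kabkoftehf and fusifekf both end in -f yet inflect differently (bekabkoftehfeka, fuaksifekf), so the final letter is not what conditions the rule; the second-to-last letter is.
"lawakv" has second-to-last letter 'k'. The stems whose second-to-last letter is 'k' (fusifekf → fuaksifekf, vitewakz → viaktewakz) insert -ak- after the first vowel.
The other patterns: stems whose second-to-last letter is 'h' add be- … -eka around the stem; stems whose second-to-last letter is 'w' add -im; stems whose second-to-last letter is 'b' or 'l' delete the last vowel and add -esh.
So lawakv → laakwakv.

laakwakv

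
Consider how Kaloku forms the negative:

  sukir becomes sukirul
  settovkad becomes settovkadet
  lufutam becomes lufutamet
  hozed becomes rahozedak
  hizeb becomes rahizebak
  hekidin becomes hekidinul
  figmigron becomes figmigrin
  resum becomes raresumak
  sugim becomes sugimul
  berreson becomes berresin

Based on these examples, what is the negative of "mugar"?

mugaret

"mugar" has last vowel 'a'. The stems whose last vowel is 'a' (lufutam → lufutamet, settovkad → settovkadet) add -et.
The other patterns: stems whose last vowel is 'o' change the last vowel to 'i'; stems whose last vowel is 'i' add -ul; stems whose last vowel is 'e' or 'u' add ra- … -ak around the stem.
So mugar → mugaret.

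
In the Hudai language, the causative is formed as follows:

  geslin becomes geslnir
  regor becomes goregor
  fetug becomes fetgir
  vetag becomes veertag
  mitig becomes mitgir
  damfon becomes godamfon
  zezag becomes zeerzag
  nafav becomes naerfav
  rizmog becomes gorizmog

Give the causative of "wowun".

geslin and damfon both end in -n yet inflect differently (geslnir, godamfon), so the final letter is not what conditions the rule; the last vowel is.
"wowun" has last vowel 'u'. The one such stem in the data (fetug → fetgir) deletes the last vowel and adds -ir (as do mitig, geslin), so the same rule applies.
So wowun → wownir.

wownir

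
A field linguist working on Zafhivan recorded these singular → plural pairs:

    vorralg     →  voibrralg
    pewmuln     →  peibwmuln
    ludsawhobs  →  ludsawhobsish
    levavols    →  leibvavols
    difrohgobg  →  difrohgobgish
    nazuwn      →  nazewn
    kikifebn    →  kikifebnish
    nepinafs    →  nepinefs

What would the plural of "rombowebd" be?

rombowebdish

"rombowebd" has second-to-last letter 'b'. The stems whose second-to-last letter is 'b' (ludsawhobs → ludsawhobsish, kikifebn → kikifebnish, difrohgobg → difrohgobgish) add -ish.
So rombowebd → rombowebdish.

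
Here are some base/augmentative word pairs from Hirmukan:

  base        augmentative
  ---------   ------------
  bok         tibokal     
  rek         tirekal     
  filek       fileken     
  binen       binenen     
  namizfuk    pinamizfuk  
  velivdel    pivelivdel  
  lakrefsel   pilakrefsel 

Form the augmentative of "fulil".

bok and filek both end in -k yet inflect differently (tibokal, fileken), so the final letter is not what conditions the rule; the number of vowels is.
"fulil" has 2 vowels. The stems with 2 vowels (filek → fileken, binen → binenen) add -en.
The other patterns: stems with 1 vowel add ti- … -al around the stem; stems with 3 vowels add the prefix pi-.
So fulil → fulilen.

fulilen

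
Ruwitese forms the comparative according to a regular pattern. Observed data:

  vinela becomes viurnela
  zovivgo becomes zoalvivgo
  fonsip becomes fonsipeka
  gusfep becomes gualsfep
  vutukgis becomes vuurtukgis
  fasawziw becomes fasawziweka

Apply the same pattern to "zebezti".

zealbezti

fonsip and gusfep both end in -p yet inflect differently (fonsipeka, gualsfep), so the final letter is not what conditions the rule; the first letter is.
"zebezti" begins with z-. The one such stem in the data (zovivgo → zoalvivgo) inserts -al- after the first vowel (as does gusfep), so the same rule applies.
So zebezti → zealbezti.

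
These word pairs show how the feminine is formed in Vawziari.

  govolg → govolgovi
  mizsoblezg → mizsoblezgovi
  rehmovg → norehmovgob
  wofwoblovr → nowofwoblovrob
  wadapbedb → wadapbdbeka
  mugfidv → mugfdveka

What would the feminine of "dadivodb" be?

"dadivodb" has second-to-last letter 'd'. The stems whose second-to-last letter is 'd' (wadapbedb → wadapbdbeka, mugfidv → mugfdveka) delete the last vowel and add -eka.
The other patterns: stems whose second-to-last letter is 'l' or 'z' add -ovi; stems whose second-to-last letter is 'v' add no- … -ob around the stem.
So dadivodb → dadivdbeka.

dadivdbeka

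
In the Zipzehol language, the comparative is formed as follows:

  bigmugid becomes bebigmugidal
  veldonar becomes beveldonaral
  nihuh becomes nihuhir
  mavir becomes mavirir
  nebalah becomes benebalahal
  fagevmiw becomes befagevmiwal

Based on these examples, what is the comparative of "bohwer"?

nihuh and nebalah both end in -h yet inflect differently (nihuhir, benebalahal), so the final letter is not what conditions the rule; the number of vowels is.
"bohwer" has 2 vowels. The stems with 2 vowels (mavir → mavirir, nihuh → nihuhir) add -ir.
So bohwer → bohwerir.

bohwerir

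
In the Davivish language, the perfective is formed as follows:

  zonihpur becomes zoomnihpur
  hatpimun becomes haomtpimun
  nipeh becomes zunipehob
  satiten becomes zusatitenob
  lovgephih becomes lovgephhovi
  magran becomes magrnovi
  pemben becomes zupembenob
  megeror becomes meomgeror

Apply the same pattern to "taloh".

taomloh

magran and pemben both end in -n yet inflect differently (magrnovi, zupembenob), so the final letter is not what conditions the rule; the last vowel is.
"taloh" has last vowel 'o'. The one such stem in the data (megeror → meomgeror) inserts -om- after the first vowel (as do zonihpur, hatpimun), so the same rule applies.
The other patterns: stems whose last vowel is 'a' or 'i' delete the last vowel and add -ovi; stems whose last vowel is 'e' add zu- … -ob around the stem.
So taloh → taomloh.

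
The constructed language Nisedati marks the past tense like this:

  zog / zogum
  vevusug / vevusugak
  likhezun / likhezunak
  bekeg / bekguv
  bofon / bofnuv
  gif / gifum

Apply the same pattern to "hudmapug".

"hudmapug" has 3 vowels. The stems with 3 vowels (likhezun → likhezunak, vevusug → vevusugak) add -ak.
So hudmapug → hudmapugak.

hudmapugak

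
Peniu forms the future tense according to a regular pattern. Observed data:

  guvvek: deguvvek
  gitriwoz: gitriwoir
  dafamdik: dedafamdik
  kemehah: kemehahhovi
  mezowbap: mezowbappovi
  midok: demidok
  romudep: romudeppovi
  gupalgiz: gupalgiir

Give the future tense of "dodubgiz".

dodubgiir

gitriwoz and midok both have last vowel 'o' yet inflect differently (gitriwoir, demidok), so the last vowel is not what conditions the rule; the final letter is.
"dodubgiz" ends in -z. The stems ending in -z (gitriwoz → gitriwoir, gupalgiz → gupalgiir) drop the final letter and add -ir.
The other patterns: stems ending in -h or -p double the final consonant and add -ovi; stems ending in -k add the prefix de-.
So dodubgiz → dodubgiir.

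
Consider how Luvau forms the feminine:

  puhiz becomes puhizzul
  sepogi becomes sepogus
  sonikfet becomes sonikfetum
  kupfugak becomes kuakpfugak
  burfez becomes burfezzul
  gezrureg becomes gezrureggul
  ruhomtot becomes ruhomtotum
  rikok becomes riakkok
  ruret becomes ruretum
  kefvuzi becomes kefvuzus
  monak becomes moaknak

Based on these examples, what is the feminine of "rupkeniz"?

rupkenizzul

ruhomtot and rikok both have last vowel 'o' yet inflect differently (ruhomtotum, riakkok), so the last vowel is not what conditions the rule; the final letter is.
"rupkeniz" ends in -z. The stems ending in -z (burfez → burfezzul, puhiz → puhizzul) double the final consonant and add -ul.
So rupkeniz → rupkenizzul.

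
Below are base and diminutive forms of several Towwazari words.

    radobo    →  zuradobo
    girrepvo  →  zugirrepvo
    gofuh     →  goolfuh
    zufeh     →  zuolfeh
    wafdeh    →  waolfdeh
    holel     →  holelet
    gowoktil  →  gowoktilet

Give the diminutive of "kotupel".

zufeh and holel both have last vowel 'e' yet inflect differently (zuolfeh, holelet), so the last vowel is not what conditions the rule; the final letter is.
"kotupel" ends in -l. The stems ending in -l (holel → holelet, gowoktil → gowoktilet) add -et.
The other patterns: stems ending in -o add the prefix zu-; stems ending in -h insert -ol- after the first vowel.
So kotupel → kotupelet.

kotupelet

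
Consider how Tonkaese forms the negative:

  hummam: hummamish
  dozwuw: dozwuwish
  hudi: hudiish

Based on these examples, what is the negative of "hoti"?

hotiish

Every pair shown (hummam → hummamish, dozwuw → dozwuwish, hudi → hudiish) follows the same rule: add -ish.
So hoti → hotiish.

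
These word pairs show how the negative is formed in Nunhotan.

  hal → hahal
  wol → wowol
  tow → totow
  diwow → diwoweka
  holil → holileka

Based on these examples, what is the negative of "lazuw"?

tow and diwow both end in -w yet inflect differently (totow, diwoweka), so the final letter is not what conditions the rule; the number of vowels is.
"lazuw" has 2 vowels. The stems with 2 vowels (diwow → diwoweka, holil → holileka) add -eka.
So lazuw → lazuweka.

lazuweka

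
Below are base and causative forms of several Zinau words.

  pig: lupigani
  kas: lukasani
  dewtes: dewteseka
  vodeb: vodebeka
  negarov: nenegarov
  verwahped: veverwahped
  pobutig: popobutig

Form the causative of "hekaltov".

hehekaltov

"hekaltov" has 3 vowels. The stems with 3 vowels (negarov → nenegarov, verwahped → veverwahped, pobutig → popobutig) repeat the first consonant+vowel as a prefix.
The other patterns: stems with 1 vowel add lu- … -ani around the stem; stems with 2 vowels add -eka.
So hekaltov → hehekaltov.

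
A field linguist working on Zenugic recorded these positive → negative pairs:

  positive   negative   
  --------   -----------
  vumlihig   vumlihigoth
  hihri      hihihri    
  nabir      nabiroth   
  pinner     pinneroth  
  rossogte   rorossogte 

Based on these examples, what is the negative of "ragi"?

raragi

pinner and rossogte both have last vowel 'e' yet inflect differently (pinneroth, rorossogte), so the last vowel is not what conditions the rule; whether the stem ends in a vowel or a consonant is.
"ragi" ends in a vowel. The stems ending in a vowel (rossogte → rorossogte, hihri → hihihri) repeat the first consonant+vowel as a prefix.
The other pattern: stems ending in a consonant add -oth.
So ragi → raragi.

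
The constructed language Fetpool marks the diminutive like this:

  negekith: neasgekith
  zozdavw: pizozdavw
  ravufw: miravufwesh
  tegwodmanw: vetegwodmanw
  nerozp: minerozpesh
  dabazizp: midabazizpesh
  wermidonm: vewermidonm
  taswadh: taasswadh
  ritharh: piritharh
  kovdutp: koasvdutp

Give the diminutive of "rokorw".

pirokorw

dabazizp and kovdutp both end in -p yet inflect differently (midabazizpesh, koasvdutp), so the final letter is not what conditions the rule; the second-to-last letter is.
"rokorw" has second-to-last letter 'r'. The one such stem in the data (ritharh → piritharh) adds the prefix pi-, so the same rule applies.
The other patterns: stems whose second-to-last letter is 'f' or 'z' add mi- … -esh around the stem; stems whose second-to-last letter is 'd' or 't' insert -as- after the first vowel; stems whose second-to-last letter is 'n' add the prefix ve-.
So rokorw → pirokorw.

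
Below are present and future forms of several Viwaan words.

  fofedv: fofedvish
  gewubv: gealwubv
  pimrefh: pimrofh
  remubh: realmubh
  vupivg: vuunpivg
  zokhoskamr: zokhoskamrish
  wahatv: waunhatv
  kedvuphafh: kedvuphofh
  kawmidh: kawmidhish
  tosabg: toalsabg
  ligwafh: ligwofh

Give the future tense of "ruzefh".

gewubv and fofedv both end in -v yet inflect differently (gealwubv, fofedvish), so the final letter is not what conditions the rule; the second-to-last letter is.
"ruzefh" has second-to-last letter 'f'. The stems whose second-to-last letter is 'f' (kedvuphafh → kedvuphofh, pimrefh → pimrofh, ligwafh → ligwofh) change the last vowel to 'o'.
So ruzefh → ruzofh.

ruzofh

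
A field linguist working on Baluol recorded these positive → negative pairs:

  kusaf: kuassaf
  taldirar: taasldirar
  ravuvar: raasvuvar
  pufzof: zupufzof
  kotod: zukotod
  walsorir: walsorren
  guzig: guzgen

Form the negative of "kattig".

kattgen

kusaf and pufzof both end in -f yet inflect differently (kuassaf, zupufzof), so the final letter is not what conditions the rule; the last vowel is.
"kattig" has last vowel 'i'. The stems whose last vowel is 'i' (walsorir → walsorren, guzig → guzgen) delete the last vowel and add -en.
So kattig → kattgen.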